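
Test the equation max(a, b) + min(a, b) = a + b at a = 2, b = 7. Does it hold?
Substituting a = 2, b = 7:

LHS = max(2, 7) + min(2, 7) = 9
RHS = 2 + 7 = 9

LHS = RHS, so the equation holds at this point.

Answer: Holds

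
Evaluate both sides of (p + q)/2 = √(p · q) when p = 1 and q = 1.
LHS = (1 + 1)/2 = 1
RHS = √(1 · 1) = 1

LHS = RHS: the two sides agree.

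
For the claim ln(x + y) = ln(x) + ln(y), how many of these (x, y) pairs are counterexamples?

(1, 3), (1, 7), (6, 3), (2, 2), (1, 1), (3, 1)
5

Testing each pair:
(1, 3): LHS = ln(4) ≈ 1.386, RHS = ln(3) ≈ 1.099 → counterexample
(1, 7): LHS = ln(8) ≈ 2.079, RHS = ln(7) ≈ 1.946 → counterexample
(6, 3): LHS = ln(9) ≈ 2.197, RHS = ln(3) + ln(6) ≈ 2.89 → counterexample
(2, 2): LHS = ln(4) ≈ 1.386, RHS = 2·ln(2) ≈ 1.386 → satisfies claim
(1, 1): LHS = ln(2) ≈ 0.6931, RHS = 0 → counterexample
(3, 1): LHS = ln(4) ≈ 1.386, RHS = ln(3) ≈ 1.099 → counterexample

That makes 5 counterexamples.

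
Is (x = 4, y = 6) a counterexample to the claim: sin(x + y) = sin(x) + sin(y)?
Yes

Substituting x = 4, y = 6:
LHS = sin(4 + 6) = sin(10) ≈ -0.544
RHS = sin(4) + sin(6) ≈ -1.036

Since LHS ≠ RHS, this pair disproves the claim.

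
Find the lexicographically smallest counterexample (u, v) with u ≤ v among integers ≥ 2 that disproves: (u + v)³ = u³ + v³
Substituting (2, 2) into the claim:
LHS = (2 + 2)³ = 64
RHS = 2³ + 2³ = 16

Since LHS ≠ RHS, this pair disproves the claim, and no lexicographically smaller pair (u ≤ v, integers ≥ 2) does.

For instance (3, 5) is also a counterexample (LHS = 512, RHS = 152), but it's lexicographically larger.

Answer: (u, v) = (2, 2)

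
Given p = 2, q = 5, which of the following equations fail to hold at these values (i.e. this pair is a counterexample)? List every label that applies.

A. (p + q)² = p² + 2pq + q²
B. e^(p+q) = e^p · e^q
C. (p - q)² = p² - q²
C

Evaluating each claim at the given values:
A. LHS = 49, RHS = 49 → holds here (LHS = RHS)
B. LHS = e^7 ≈ 1097, RHS = e^7 ≈ 1097 → holds here (LHS = RHS)
C. LHS = 9, RHS = -21 → fails here (LHS ≠ RHS)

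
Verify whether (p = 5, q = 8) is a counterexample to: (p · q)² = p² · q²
Substituting p = 5, q = 8:
LHS = (5 · 8)² = 1600
RHS = 5² · 8² = 1600

The sides agree, so this pair does not disprove the claim.

Answer: No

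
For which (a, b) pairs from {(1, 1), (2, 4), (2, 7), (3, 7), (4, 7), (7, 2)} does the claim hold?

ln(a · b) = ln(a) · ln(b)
(1, 1)

Testing each pair:
(1, 1): LHS = 0, RHS = 0 → holds
(2, 4): LHS = ln(8) ≈ 2.079, RHS = ln(2)·ln(4) ≈ 0.9609 → fails
(2, 7): LHS = ln(14) ≈ 2.639, RHS = ln(2)·ln(7) ≈ 1.349 → fails
(3, 7): LHS = ln(21) ≈ 3.045, RHS = ln(3)·ln(7) ≈ 2.138 → fails
(4, 7): LHS = ln(28) ≈ 3.332, RHS = ln(4)·ln(7) ≈ 2.698 → fails
(7, 2): LHS = ln(14) ≈ 2.639, RHS = ln(2)·ln(7) ≈ 1.349 → fails

1 of 6 pairs satisfies the claim.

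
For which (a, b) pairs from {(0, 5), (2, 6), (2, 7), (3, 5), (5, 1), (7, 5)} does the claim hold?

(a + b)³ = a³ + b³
Testing each pair:
(0, 5): LHS = 125, RHS = 125 → holds
(2, 6): LHS = 512, RHS = 224 → fails
(2, 7): LHS = 729, RHS = 351 → fails
(3, 5): LHS = 512, RHS = 152 → fails
(5, 1): LHS = 216, RHS = 126 → fails
(7, 5): LHS = 1728, RHS = 468 → fails

1 of 6 pairs satisfies the claim.

Answer: (0, 5)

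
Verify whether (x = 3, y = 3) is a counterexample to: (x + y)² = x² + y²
Substituting x = 3, y = 3:
LHS = (3 + 3)² = 36
RHS = 3² + 3² = 18

Since LHS ≠ RHS, this pair disproves the claim.

Answer: Yes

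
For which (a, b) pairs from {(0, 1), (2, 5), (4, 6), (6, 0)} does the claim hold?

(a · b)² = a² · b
Testing each pair:
(0, 1): LHS = 0, RHS = 0 → holds
(2, 5): LHS = 100, RHS = 20 → fails
(4, 6): LHS = 576, RHS = 96 → fails
(6, 0): LHS = 0, RHS = 0 → holds

2 of 4 pairs satisfy the claim.

Answer: (0, 1), (6, 0)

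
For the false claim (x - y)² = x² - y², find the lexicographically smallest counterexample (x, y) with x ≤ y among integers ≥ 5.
(x, y) = (5, 6)

At (5, 5): both sides equal 0, so it holds there.

Substituting (5, 6) into the claim:
LHS = (5 - 6)² = 1
RHS = 5² - 6² = -11

Since LHS ≠ RHS, this pair disproves the claim, and no lexicographically smaller pair (x ≤ y, integers ≥ 5) does.

For instance (8, 9) is also a counterexample (LHS = 1, RHS = -17), but it's lexicographically larger.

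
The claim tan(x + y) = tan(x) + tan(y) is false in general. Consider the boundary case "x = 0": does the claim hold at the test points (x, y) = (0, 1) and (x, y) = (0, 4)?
Yes, holds at both test points

At (0, 1): LHS = tan(1) ≈ 1.557, RHS = tan(1) ≈ 1.557 → equal
At (0, 4): LHS = tan(4) ≈ 1.158, RHS = tan(4) ≈ 1.158 → equal

So the claim does hold at both of these boundary points, even though it is not an identity.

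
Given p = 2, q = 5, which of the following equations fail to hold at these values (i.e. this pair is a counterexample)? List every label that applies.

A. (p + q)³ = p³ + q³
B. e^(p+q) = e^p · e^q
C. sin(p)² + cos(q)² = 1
A, C

Evaluating each claim at the given values:
A. LHS = 343, RHS = 133 → fails here (LHS ≠ RHS)
B. LHS = e^7 ≈ 1097, RHS = e^7 ≈ 1097 → holds here (LHS = RHS)
C. LHS = cos(5)² + sin(2)² ≈ 0.9073, RHS = 1 → fails here (LHS ≠ RHS)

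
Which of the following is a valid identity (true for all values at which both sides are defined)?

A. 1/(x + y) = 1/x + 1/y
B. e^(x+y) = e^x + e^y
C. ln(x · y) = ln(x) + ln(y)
A: fails at (2, 7) — LHS = 1/9, RHS = 9/14.
B: fails at (1, 3) — LHS = e^4 ≈ 54.6, RHS = e + e^3 ≈ 22.8.
C: holds — e.g. at (3, 7), both sides equal ln(21) ≈ 3.045.

Answer: C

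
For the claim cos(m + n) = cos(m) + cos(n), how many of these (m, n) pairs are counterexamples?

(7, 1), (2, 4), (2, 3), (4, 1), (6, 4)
Testing each pair:
(7, 1): LHS = cos(8) ≈ -0.1455, RHS = cos(1) + cos(7) ≈ 1.294 → counterexample
(2, 4): LHS = cos(6) ≈ 0.9602, RHS = cos(4) + cos(2) ≈ -1.07 → counterexample
(2, 3): LHS = cos(5) ≈ 0.2837, RHS = cos(3) + cos(2) ≈ -1.406 → counterexample
(4, 1): LHS = cos(5) ≈ 0.2837, RHS = cos(4) + cos(1) ≈ -0.1133 → counterexample
(6, 4): LHS = cos(10) ≈ -0.8391, RHS = cos(4) + cos(6) ≈ 0.3065 → counterexample

That makes 5 counterexamples.

Answer: 5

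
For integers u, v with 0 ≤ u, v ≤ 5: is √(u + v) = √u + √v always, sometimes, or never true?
It holds at (u, v) = (0, 0) (both sides equal 0), but fails at (u, v) = (3, 3) (LHS = √(6) ≈ 2.449, RHS = 2·√(3) ≈ 3.464).

Answer: Sometimes true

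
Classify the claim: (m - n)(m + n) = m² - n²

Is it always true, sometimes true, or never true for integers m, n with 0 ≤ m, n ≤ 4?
Always true

The identity holds for every pair in the range. For instance at (m, n) = (2, 4): both sides equal -12.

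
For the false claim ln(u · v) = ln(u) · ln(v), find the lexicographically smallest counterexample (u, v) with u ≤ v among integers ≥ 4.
Substituting (4, 4) into the claim:
LHS = ln(4 · 4) = ln(16) ≈ 2.773
RHS = ln(4) · ln(4) = ln(4)² ≈ 1.922

Since LHS ≠ RHS, this pair disproves the claim, and no lexicographically smaller pair (u ≤ v, integers ≥ 4) does.

For instance (5, 7) is also a counterexample (LHS = ln(35) ≈ 3.555, RHS = ln(5)·ln(7) ≈ 3.132), but it's lexicographically larger.

Answer: (u, v) = (4, 4)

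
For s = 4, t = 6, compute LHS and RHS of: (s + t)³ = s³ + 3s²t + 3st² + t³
LHS = (4 + 6)³ = 1000
RHS = 4³ + 3·4²·6 + 3·4·6² + 6³ = 1000

LHS = RHS: the two sides agree.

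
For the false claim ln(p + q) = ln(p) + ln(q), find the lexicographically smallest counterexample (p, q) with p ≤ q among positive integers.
Substituting (1, 1) into the claim:
LHS = ln(1 + 1) = ln(2) ≈ 0.6931
RHS = ln(1) + ln(1) = 0

Since LHS ≠ RHS, this pair disproves the claim, and no lexicographically smaller pair (p ≤ q, positive integers) does.

For instance (5, 8) is also a counterexample (LHS = ln(13) ≈ 2.565, RHS = ln(5) + ln(8) ≈ 3.689), but it's lexicographically larger.

Answer: (p, q) = (1, 1)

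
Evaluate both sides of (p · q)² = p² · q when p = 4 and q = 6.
LHS = (4 · 6)² = 576
RHS = 4² · 6 = 96

LHS ≠ RHS, so the equation does not hold here.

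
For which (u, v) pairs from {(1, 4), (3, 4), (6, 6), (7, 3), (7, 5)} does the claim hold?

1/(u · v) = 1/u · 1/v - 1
Testing each pair:
(1, 4): LHS = 1/4, RHS = -3/4 → fails
(3, 4): LHS = 1/12, RHS = -11/12 → fails
(6, 6): LHS = 1/36, RHS = -35/36 → fails
(7, 3): LHS = 1/21, RHS = -20/21 → fails
(7, 5): LHS = 1/35, RHS = -34/35 → fails

No pair satisfies the claim.

Answer: None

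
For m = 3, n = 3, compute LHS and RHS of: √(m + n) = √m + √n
LHS = √(3 + 3) = √(6) ≈ 2.449
RHS = √3 + √3 = 2·√(3) ≈ 3.464

LHS ≠ RHS (they differ by about 1.015), so the equation does not hold here.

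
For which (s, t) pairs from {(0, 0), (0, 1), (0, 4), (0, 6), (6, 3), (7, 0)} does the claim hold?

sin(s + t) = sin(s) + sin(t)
Testing each pair:
(0, 0): LHS = 0, RHS = 0 → holds
(0, 1): LHS = sin(1) ≈ 0.8415, RHS = sin(1) ≈ 0.8415 → holds
(0, 4): LHS = sin(4) ≈ -0.7568, RHS = sin(4) ≈ -0.7568 → holds
(0, 6): LHS = sin(6) ≈ -0.2794, RHS = sin(6) ≈ -0.2794 → holds
(6, 3): LHS = sin(9) ≈ 0.4121, RHS = sin(6) + sin(3) ≈ -0.1383 → fails
(7, 0): LHS = sin(7) ≈ 0.657, RHS = sin(7) ≈ 0.657 → holds

5 of 6 pairs satisfy the claim.

Answer: (0, 0), (0, 1), (0, 4), (0, 6), (7, 0)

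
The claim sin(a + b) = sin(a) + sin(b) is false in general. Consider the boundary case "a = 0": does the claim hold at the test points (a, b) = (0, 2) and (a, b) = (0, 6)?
Yes, holds at both test points

At (0, 2): LHS = sin(2) ≈ 0.9093, RHS = sin(2) ≈ 0.9093 → equal
At (0, 6): LHS = sin(6) ≈ -0.2794, RHS = sin(6) ≈ -0.2794 → equal

So the claim does hold at both of these boundary points, even though it is not an identity.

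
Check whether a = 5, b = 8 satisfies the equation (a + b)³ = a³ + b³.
Substituting a = 5, b = 8:

LHS = (5 + 8)³ = 2197
RHS = 5³ + 8³ = 637

LHS ≠ RHS, so the equation does not hold at this point.

Answer: Fails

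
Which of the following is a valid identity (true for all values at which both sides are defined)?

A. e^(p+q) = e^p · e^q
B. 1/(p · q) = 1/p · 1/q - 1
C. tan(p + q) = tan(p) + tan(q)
A: holds — e.g. at (1, 1), both sides equal e^2 ≈ 7.389.
B: fails at (5, 5) — LHS = 1/25, RHS = -24/25.
C: fails at (2, 4) — LHS = tan(6) ≈ -0.291, RHS = tan(2) + tan(4) ≈ -1.027.

Answer: A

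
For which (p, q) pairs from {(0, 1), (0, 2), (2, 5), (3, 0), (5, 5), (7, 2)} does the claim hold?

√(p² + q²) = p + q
Testing each pair:
(0, 1): LHS = 1, RHS = 1 → holds
(0, 2): LHS = 2, RHS = 2 → holds
(2, 5): LHS = √(29) ≈ 5.385, RHS = 7 → fails
(3, 0): LHS = 3, RHS = 3 → holds
(5, 5): LHS = 5·√(2) ≈ 7.071, RHS = 10 → fails
(7, 2): LHS = √(53) ≈ 7.28, RHS = 9 → fails

3 of 6 pairs satisfy the claim.

Answer: (0, 1), (0, 2), (3, 0)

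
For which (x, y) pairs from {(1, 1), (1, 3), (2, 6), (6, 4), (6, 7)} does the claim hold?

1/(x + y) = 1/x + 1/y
Testing each pair:
(1, 1): LHS = 1/2, RHS = 2 → fails
(1, 3): LHS = 1/4, RHS = 4/3 → fails
(2, 6): LHS = 1/8, RHS = 2/3 → fails
(6, 4): LHS = 1/10, RHS = 5/12 → fails
(6, 7): LHS = 1/13, RHS = 13/42 → fails

No pair satisfies the claim.

Answer: None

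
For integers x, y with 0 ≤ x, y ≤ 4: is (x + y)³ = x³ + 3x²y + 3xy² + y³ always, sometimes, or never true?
The identity holds for every pair in the range. For instance at (x, y) = (1, 3): both sides equal 64.

Answer: Always true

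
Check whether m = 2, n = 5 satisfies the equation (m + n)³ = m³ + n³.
Substituting m = 2, n = 5:

LHS = (2 + 5)³ = 343
RHS = 2³ + 5³ = 133

LHS ≠ RHS, so the equation does not hold at this point.

Answer: Fails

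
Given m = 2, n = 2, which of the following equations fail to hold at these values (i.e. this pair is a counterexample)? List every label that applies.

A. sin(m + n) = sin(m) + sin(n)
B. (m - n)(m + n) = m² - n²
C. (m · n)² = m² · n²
Evaluating each claim at the given values:
A. LHS = sin(4) ≈ -0.7568, RHS = 2·sin(2) ≈ 1.819 → fails here (LHS ≠ RHS)
B. LHS = 0, RHS = 0 → holds here (LHS = RHS)
C. LHS = 16, RHS = 16 → holds here (LHS = RHS)

Answer: A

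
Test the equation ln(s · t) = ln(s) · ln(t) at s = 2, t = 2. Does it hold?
Fails

Substituting s = 2, t = 2:

LHS = ln(2 · 2) = ln(4) ≈ 1.386
RHS = ln(2) · ln(2) = ln(2)² ≈ 0.4805

LHS ≠ RHS, so the equation does not hold at this point.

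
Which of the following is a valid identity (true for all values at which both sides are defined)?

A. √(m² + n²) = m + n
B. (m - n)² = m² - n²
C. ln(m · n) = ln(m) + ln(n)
A: fails at (4, 4) — LHS = 4·√(2) ≈ 5.657, RHS = 8.
B: fails at (1, 3) — LHS = 4, RHS = -8.
C: holds — e.g. at (2, 3), both sides equal ln(6) ≈ 1.792.

Answer: C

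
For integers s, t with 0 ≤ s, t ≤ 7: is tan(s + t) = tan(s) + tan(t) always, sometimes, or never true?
Sometimes true

It holds at (s, t) = (0, 6) (both sides equal tan(6) ≈ -0.291), but fails at (s, t) = (3, 2) (LHS = tan(5) ≈ -3.381, RHS = tan(2) + tan(3) ≈ -2.328).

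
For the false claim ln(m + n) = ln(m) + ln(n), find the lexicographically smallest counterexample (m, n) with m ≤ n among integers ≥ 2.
Substituting (2, 3) into the claim:
LHS = ln(2 + 3) = ln(5) ≈ 1.609
RHS = ln(2) + ln(3) ≈ 1.792

Since LHS ≠ RHS, this pair disproves the claim, and no lexicographically smaller pair (m ≤ n, integers ≥ 2) does.

For instance (2, 7) is also a counterexample (LHS = ln(9) ≈ 2.197, RHS = ln(2) + ln(7) ≈ 2.639), but it's lexicographically larger.

Answer: (m, n) = (2, 3)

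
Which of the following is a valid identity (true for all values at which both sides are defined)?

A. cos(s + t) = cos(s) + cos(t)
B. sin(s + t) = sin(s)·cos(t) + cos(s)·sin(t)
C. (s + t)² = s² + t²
B

A: fails at (5, 5) — LHS = cos(10) ≈ -0.8391, RHS = 2·cos(5) ≈ 0.5673.
B: holds — e.g. at (5, 5), both sides equal sin(10) ≈ -0.544.
C: fails at (2, 7) — LHS = 81, RHS = 53.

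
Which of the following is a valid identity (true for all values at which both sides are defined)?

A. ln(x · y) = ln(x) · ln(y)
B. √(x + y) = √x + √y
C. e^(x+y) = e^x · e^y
C

A: fails at (5, 5) — LHS = ln(25) ≈ 3.219, RHS = ln(5)² ≈ 2.59.
B: fails at (2, 4) — LHS = √(6) ≈ 2.449, RHS = √(2) + 2 ≈ 3.414.
C: holds — e.g. at (5, 5), both sides equal e^10 ≈ 22026.5.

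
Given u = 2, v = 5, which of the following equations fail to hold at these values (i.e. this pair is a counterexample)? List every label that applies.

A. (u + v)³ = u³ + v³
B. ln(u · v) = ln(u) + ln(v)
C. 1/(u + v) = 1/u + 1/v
A, C

Evaluating each claim at the given values:
A. LHS = 343, RHS = 133 → fails here (LHS ≠ RHS)
B. LHS = ln(10) ≈ 2.303, RHS = ln(2) + ln(5) ≈ 2.303 → holds here (LHS = RHS)
C. LHS = 1/7, RHS = 7/10 → fails here (LHS ≠ RHS)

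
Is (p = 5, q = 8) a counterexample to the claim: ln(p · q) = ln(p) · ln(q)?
Substituting p = 5, q = 8:
LHS = ln(5 · 8) = ln(40) ≈ 3.689
RHS = ln(5) · ln(8) ≈ 3.347

Since LHS ≠ RHS, this pair disproves the claim.

Answer: Yes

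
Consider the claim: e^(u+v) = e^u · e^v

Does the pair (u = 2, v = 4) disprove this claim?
No

Substituting u = 2, v = 4:
LHS = e^(2+4) = e^6 ≈ 403.4
RHS = e^2 · e^4 = e^6 ≈ 403.4

The sides agree, so this pair does not disprove the claim.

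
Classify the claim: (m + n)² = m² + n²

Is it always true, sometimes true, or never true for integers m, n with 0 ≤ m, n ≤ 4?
Sometimes true

It holds at (m, n) = (0, 1) (both sides equal 1), but fails at (m, n) = (4, 4) (LHS = 64, RHS = 32).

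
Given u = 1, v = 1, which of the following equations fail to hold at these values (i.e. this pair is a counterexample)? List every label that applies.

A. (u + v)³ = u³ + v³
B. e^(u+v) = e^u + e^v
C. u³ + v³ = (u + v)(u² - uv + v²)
A, B

Evaluating each claim at the given values:
A. LHS = 8, RHS = 2 → fails here (LHS ≠ RHS)
B. LHS = e^2 ≈ 7.389, RHS = 2·e ≈ 5.437 → fails here (LHS ≠ RHS)
C. LHS = 2, RHS = 2 → holds here (LHS = RHS)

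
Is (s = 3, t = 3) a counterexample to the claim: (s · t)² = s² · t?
Yes

Substituting s = 3, t = 3:
LHS = (3 · 3)² = 81
RHS = 3² · 3 = 27

Since LHS ≠ RHS, this pair disproves the claim.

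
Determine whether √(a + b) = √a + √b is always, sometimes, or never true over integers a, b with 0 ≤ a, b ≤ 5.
Sometimes true

It holds at (a, b) = (3, 0) (both sides equal √(3) ≈ 1.732), but fails at (a, b) = (4, 2) (LHS = √(6) ≈ 2.449, RHS = √(2) + 2 ≈ 3.414).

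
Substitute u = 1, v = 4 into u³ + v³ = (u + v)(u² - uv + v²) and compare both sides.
LHS = 1³ + 4³ = 65
RHS = (1 + 4)(1² - 1·4 + 4²) = 65

LHS = RHS: the two sides agree.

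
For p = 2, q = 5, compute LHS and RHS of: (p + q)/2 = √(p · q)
LHS = (2 + 5)/2 = 7/2
RHS = √(2 · 5) = √(10) ≈ 3.162

LHS ≠ RHS (they differ by about 0.3377), so the equation does not hold here.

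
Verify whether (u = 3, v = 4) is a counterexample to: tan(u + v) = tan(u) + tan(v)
Substituting u = 3, v = 4:
LHS = tan(3 + 4) = tan(7) ≈ 0.8714
RHS = tan(3) + tan(4) ≈ 1.015

Since LHS ≠ RHS, this pair disproves the claim.

Answer: Yes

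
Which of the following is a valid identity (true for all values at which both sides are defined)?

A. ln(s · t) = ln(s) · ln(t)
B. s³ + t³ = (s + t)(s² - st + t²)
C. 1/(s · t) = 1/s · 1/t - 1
B

A: fails at (2, 2) — LHS = ln(4) ≈ 1.386, RHS = ln(2)² ≈ 0.4805.
B: holds — e.g. at (2, 2), both sides equal 16.
C: fails at (4, 6) — LHS = 1/24, RHS = -23/24.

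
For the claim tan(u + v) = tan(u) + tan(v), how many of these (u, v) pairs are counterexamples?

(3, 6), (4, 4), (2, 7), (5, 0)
3

Testing each pair:
(3, 6): LHS = tan(9) ≈ -0.4523, RHS = tan(6) + tan(3) ≈ -0.4336 → counterexample
(4, 4): LHS = tan(8) ≈ -6.8, RHS = 2·tan(4) ≈ 2.316 → counterexample
(2, 7): LHS = tan(9) ≈ -0.4523, RHS = tan(2) + tan(7) ≈ -1.314 → counterexample
(5, 0): LHS = tan(5) ≈ -3.381, RHS = tan(5) ≈ -3.381 → satisfies claim

That makes 3 counterexamples.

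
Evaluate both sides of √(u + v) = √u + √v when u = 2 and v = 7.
LHS = √(2 + 7) = 3
RHS = √2 + √7 = √(2) + √(7) ≈ 4.06

LHS ≠ RHS (they differ by about 1.06), so the equation does not hold here.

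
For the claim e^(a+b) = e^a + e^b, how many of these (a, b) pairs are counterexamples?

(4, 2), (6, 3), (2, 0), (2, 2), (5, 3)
Testing each pair:
(4, 2): LHS = e^6 ≈ 403.4, RHS = e^2 + e^4 ≈ 61.99 → counterexample
(6, 3): LHS = e^9 ≈ 8103, RHS = e^3 + e^6 ≈ 423.5 → counterexample
(2, 0): LHS = e^2 ≈ 7.389, RHS = 1 + e^2 ≈ 8.389 → counterexample
(2, 2): LHS = e^4 ≈ 54.6, RHS = 2·e^2 ≈ 14.78 → counterexample
(5, 3): LHS = e^8 ≈ 2981, RHS = e^3 + e^5 ≈ 168.5 → counterexample

That makes 5 counterexamples.

Answer: 5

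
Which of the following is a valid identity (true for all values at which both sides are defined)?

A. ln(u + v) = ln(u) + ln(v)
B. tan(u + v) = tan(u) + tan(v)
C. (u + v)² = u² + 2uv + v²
A: fails at (1, 4) — LHS = ln(5) ≈ 1.609, RHS = ln(4) ≈ 1.386.
B: fails at (1, 1) — LHS = tan(2) ≈ -2.185, RHS = 2·tan(1) ≈ 3.115.
C: holds — e.g. at (6, 7), both sides equal 169.

Answer: C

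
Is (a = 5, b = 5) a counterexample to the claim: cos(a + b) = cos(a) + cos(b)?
Yes

Substituting a = 5, b = 5:
LHS = cos(5 + 5) = cos(10) ≈ -0.8391
RHS = cos(5) + cos(5) = 2·cos(5) ≈ 0.5673

Since LHS ≠ RHS, this pair disproves the claim.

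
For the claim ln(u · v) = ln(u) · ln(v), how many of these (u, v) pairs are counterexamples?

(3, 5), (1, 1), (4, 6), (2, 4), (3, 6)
4

Testing each pair:
(3, 5): LHS = ln(15) ≈ 2.708, RHS = ln(3)·ln(5) ≈ 1.768 → counterexample
(1, 1): LHS = 0, RHS = 0 → satisfies claim
(4, 6): LHS = ln(24) ≈ 3.178, RHS = ln(4)·ln(6) ≈ 2.484 → counterexample
(2, 4): LHS = ln(8) ≈ 2.079, RHS = ln(2)·ln(4) ≈ 0.9609 → counterexample
(3, 6): LHS = ln(18) ≈ 2.89, RHS = ln(3)·ln(6) ≈ 1.968 → counterexample

That makes 4 counterexamples.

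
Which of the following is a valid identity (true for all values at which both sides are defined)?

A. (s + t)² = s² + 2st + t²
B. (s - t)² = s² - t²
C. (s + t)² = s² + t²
A

A: holds — e.g. at (1, 3), both sides equal 16.
B: fails at (0, 1) — LHS = 1, RHS = -1.
C: fails at (1, 4) — LHS = 25, RHS = 17.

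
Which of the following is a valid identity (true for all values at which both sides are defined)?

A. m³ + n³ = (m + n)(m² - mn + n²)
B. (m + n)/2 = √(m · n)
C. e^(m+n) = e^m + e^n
A: holds — e.g. at (2, 7), both sides equal 351.
B: fails at (3, 7) — LHS = 5, RHS = √(21) ≈ 4.583.
C: fails at (5, 8) — LHS = e^13 ≈ 442413.4, RHS = e^5 + e^8 ≈ 3129.

Answer: A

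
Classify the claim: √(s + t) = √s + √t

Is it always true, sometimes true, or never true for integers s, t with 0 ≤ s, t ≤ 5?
Sometimes true

It holds at (s, t) = (0, 0) (both sides equal 0), but fails at (s, t) = (1, 1) (LHS = √(2) ≈ 1.414, RHS = 2).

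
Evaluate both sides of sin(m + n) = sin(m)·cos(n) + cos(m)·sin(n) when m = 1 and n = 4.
LHS = sin(1 + 4) = sin(5) ≈ -0.9589
RHS = sin(1)·cos(4) + cos(1)·sin(4) = sin(1)·cos(4) + sin(4)·cos(1) ≈ -0.9589

LHS = RHS: the two sides agree.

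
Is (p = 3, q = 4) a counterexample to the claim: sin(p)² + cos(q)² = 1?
Yes

Substituting p = 3, q = 4:
LHS = sin(3)² + cos(4)² ≈ 0.4472
RHS = 1

Since LHS ≠ RHS, this pair disproves the claim.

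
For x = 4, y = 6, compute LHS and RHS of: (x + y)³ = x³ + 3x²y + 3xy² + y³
LHS = (4 + 6)³ = 1000
RHS = 4³ + 3·4²·6 + 3·4·6² + 6³ = 1000

LHS = RHS: the two sides agree.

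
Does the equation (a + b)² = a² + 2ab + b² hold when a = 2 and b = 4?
Holds

Substituting a = 2, b = 4:

LHS = (2 + 4)² = 36
RHS = 2² + 2·2·4 + 4² = 36

LHS = RHS, so the equation holds at this point.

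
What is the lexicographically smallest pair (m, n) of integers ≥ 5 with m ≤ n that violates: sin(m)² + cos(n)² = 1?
(m, n) = (5, 6)

Substituting (5, 6) into the claim:
LHS = sin(5)² + cos(6)² ≈ 1.841
RHS = 1

Since LHS ≠ RHS, this pair disproves the claim, and no lexicographically smaller pair (m ≤ n, integers ≥ 5) does.

For instance (5, 12) is also a counterexample (LHS = cos(12)² + sin(5)² ≈ 1.632, RHS = 1), but it's lexicographically larger.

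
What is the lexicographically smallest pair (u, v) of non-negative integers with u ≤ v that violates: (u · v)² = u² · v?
(u, v) = (1, 2)

At (0, 6): both sides equal 0, so it holds there.

Substituting (1, 2) into the claim:
LHS = (1 · 2)² = 4
RHS = 1² · 2 = 2

Since LHS ≠ RHS, this pair disproves the claim, and no lexicographically smaller pair (u ≤ v, non-negative integers) does.

For instance (1, 5) is also a counterexample (LHS = 25, RHS = 5), but it's lexicographically larger.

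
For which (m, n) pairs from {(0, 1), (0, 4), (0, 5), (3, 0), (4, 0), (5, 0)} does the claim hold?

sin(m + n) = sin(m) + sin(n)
All pairs

Testing each pair:
(0, 1): LHS = sin(1) ≈ 0.8415, RHS = sin(1) ≈ 0.8415 → holds
(0, 4): LHS = sin(4) ≈ -0.7568, RHS = sin(4) ≈ -0.7568 → holds
(0, 5): LHS = sin(5) ≈ -0.9589, RHS = sin(5) ≈ -0.9589 → holds
(3, 0): LHS = sin(3) ≈ 0.1411, RHS = sin(3) ≈ 0.1411 → holds
(4, 0): LHS = sin(4) ≈ -0.7568, RHS = sin(4) ≈ -0.7568 → holds
(5, 0): LHS = sin(5) ≈ -0.9589, RHS = sin(5) ≈ -0.9589 → holds

Every pair satisfies the claim.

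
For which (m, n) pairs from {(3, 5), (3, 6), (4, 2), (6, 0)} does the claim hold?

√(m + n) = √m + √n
(6, 0)

Testing each pair:
(3, 5): LHS = 2·√(2) ≈ 2.828, RHS = √(3) + √(5) ≈ 3.968 → fails
(3, 6): LHS = 3, RHS = √(3) + √(6) ≈ 4.182 → fails
(4, 2): LHS = √(6) ≈ 2.449, RHS = √(2) + 2 ≈ 3.414 → fails
(6, 0): LHS = √(6) ≈ 2.449, RHS = √(6) ≈ 2.449 → holds

1 of 4 pairs satisfies the claim.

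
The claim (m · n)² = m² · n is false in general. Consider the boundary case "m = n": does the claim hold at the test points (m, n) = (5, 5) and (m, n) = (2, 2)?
At (5, 5): LHS = 625 ≠ RHS = 125
At (2, 2): LHS = 16 ≠ RHS = 8

Answer: No, fails at both test points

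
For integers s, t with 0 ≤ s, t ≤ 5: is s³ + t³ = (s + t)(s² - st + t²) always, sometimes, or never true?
The identity holds for every pair in the range. For instance at (s, t) = (5, 2): both sides equal 133.

Answer: Always true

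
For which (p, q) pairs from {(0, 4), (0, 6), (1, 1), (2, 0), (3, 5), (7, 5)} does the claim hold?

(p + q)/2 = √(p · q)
Testing each pair:
(0, 4): LHS = 2, RHS = 0 → fails
(0, 6): LHS = 3, RHS = 0 → fails
(1, 1): LHS = 1, RHS = 1 → holds
(2, 0): LHS = 1, RHS = 0 → fails
(3, 5): LHS = 4, RHS = √(15) ≈ 3.873 → fails
(7, 5): LHS = 6, RHS = √(35) ≈ 5.916 → fails

1 of 6 pairs satisfies the claim.

Answer: (1, 1)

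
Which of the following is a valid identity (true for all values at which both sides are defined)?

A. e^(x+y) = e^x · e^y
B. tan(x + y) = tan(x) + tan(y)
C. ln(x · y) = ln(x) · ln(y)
A: holds — e.g. at (2, 7), both sides equal e^9 ≈ 8103.
B: fails at (1, 4) — LHS = tan(5) ≈ -3.381, RHS = tan(4) + tan(1) ≈ 2.715.
C: fails at (1, 3) — LHS = ln(3) ≈ 1.099, RHS = 0.

Answer: A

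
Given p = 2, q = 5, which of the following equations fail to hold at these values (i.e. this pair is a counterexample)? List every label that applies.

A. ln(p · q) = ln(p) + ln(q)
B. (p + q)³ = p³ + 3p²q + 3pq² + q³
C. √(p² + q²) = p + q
C

Evaluating each claim at the given values:
A. LHS = ln(10) ≈ 2.303, RHS = ln(2) + ln(5) ≈ 2.303 → holds here (LHS = RHS)
B. LHS = 343, RHS = 343 → holds here (LHS = RHS)
C. LHS = √(29) ≈ 5.385, RHS = 7 → fails here (LHS ≠ RHS)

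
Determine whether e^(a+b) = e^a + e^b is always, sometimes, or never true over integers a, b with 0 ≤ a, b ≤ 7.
Never true

The claim fails for every pair in the range. For instance at (a, b) = (0, 3): LHS = e^3 ≈ 20.09, RHS = 1 + e^3 ≈ 21.09.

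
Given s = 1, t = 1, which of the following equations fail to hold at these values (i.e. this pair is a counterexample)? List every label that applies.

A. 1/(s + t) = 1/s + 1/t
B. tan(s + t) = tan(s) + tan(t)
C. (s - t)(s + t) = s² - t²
Evaluating each claim at the given values:
A. LHS = 1/2, RHS = 2 → fails here (LHS ≠ RHS)
B. LHS = tan(2) ≈ -2.185, RHS = 2·tan(1) ≈ 3.115 → fails here (LHS ≠ RHS)
C. LHS = 0, RHS = 0 → holds here (LHS = RHS)

Answer: A, B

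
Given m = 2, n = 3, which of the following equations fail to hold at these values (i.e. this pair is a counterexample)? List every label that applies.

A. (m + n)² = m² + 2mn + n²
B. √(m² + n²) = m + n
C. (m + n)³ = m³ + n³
Evaluating each claim at the given values:
A. LHS = 25, RHS = 25 → holds here (LHS = RHS)
B. LHS = √(13) ≈ 3.606, RHS = 5 → fails here (LHS ≠ RHS)
C. LHS = 125, RHS = 35 → fails here (LHS ≠ RHS)

Answer: B, C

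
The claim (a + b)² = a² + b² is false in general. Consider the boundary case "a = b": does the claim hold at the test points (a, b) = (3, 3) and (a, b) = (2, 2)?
No, fails at both test points

At (3, 3): LHS = 36 ≠ RHS = 18
At (2, 2): LHS = 16 ≠ RHS = 8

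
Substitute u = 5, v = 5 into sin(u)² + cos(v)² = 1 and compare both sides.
LHS = sin(5)² + cos(5)² = 1
RHS = 1

LHS = RHS: the two sides agree.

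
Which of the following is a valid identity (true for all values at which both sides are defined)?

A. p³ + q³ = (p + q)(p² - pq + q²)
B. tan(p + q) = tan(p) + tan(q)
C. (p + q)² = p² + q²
A

A: holds — e.g. at (5, 8), both sides equal 637.
B: fails at (2, 2) — LHS = tan(4) ≈ 1.158, RHS = 2·tan(2) ≈ -4.37.
C: fails at (4, 5) — LHS = 81, RHS = 41.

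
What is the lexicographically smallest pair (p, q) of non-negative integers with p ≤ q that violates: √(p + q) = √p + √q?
Substituting (1, 1) into the claim:
LHS = √(1 + 1) = √(2) ≈ 1.414
RHS = √1 + √1 = 2

Since LHS ≠ RHS, this pair disproves the claim, and no lexicographically smaller pair (p ≤ q, non-negative integers) does.

For instance (5, 7) is also a counterexample (LHS = 2·√(3) ≈ 3.464, RHS = √(5) + √(7) ≈ 4.882), but it's lexicographically larger.

Answer: (p, q) = (1, 1)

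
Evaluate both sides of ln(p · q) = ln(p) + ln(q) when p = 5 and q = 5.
LHS = ln(5 · 5) = ln(25) ≈ 3.219
RHS = ln(5) + ln(5) = 2·ln(5) ≈ 3.219

LHS = RHS: the two sides agree.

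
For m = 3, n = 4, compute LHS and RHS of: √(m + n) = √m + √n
LHS = √(3 + 4) = √(7) ≈ 2.646
RHS = √3 + √4 = √(3) + 2 ≈ 3.732

LHS ≠ RHS (they differ by about 1.086), so the equation does not hold here.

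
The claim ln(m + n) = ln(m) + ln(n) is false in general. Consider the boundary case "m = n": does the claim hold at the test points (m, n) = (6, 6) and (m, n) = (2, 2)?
At (6, 6): LHS = ln(12) ≈ 2.485 ≠ RHS = 2·ln(6) ≈ 3.584
At (2, 2): LHS = ln(4) ≈ 1.386, RHS = 2·ln(2) ≈ 1.386 → equal

Answer: Only at (2, 2)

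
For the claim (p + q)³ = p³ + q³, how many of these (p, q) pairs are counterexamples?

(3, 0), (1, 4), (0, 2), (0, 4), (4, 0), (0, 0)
Testing each pair:
(3, 0): LHS = 27, RHS = 27 → satisfies claim
(1, 4): LHS = 125, RHS = 65 → counterexample
(0, 2): LHS = 8, RHS = 8 → satisfies claim
(0, 4): LHS = 64, RHS = 64 → satisfies claim
(4, 0): LHS = 64, RHS = 64 → satisfies claim
(0, 0): LHS = 0, RHS = 0 → satisfies claim

That makes 1 counterexample.

Answer: 1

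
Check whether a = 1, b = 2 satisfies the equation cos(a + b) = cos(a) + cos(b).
Substituting a = 1, b = 2:

LHS = cos(1 + 2) = cos(3) ≈ -0.99
RHS = cos(1) + cos(2) ≈ 0.1242

LHS ≠ RHS, so the equation does not hold at this point.

Answer: Fails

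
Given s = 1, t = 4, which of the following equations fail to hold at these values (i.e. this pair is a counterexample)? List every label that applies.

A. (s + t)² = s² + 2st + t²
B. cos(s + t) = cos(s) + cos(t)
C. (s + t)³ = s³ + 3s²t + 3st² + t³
Evaluating each claim at the given values:
A. LHS = 25, RHS = 25 → holds here (LHS = RHS)
B. LHS = cos(5) ≈ 0.2837, RHS = cos(4) + cos(1) ≈ -0.1133 → fails here (LHS ≠ RHS)
C. LHS = 125, RHS = 125 → holds here (LHS = RHS)

Answer: B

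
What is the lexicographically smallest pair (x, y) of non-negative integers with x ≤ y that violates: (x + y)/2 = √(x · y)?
(x, y) = (0, 1)

Substituting (0, 1) into the claim:
LHS = (0 + 1)/2 = 1/2
RHS = √(0 · 1) = 0

Since LHS ≠ RHS, this pair disproves the claim, and no lexicographically smaller pair (x ≤ y, non-negative integers) does.

For instance (5, 7) is also a counterexample (LHS = 6, RHS = √(35) ≈ 5.916), but it's lexicographically larger.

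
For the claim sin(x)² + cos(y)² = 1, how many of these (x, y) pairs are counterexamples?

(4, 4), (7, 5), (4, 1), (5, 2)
Testing each pair:
(4, 4): LHS = cos(4)² + sin(4)² = 1, RHS = 1 → satisfies claim
(7, 5): LHS = cos(5)² + sin(7)² ≈ 0.5121, RHS = 1 → counterexample
(4, 1): LHS = cos(1)² + sin(4)² ≈ 0.8647, RHS = 1 → counterexample
(5, 2): LHS = cos(2)² + sin(5)² ≈ 1.093, RHS = 1 → counterexample

That makes 3 counterexamples.

Answer: 3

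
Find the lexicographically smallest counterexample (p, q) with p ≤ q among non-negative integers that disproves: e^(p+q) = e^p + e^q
(p, q) = (0, 0)

Substituting (0, 0) into the claim:
LHS = e^(0+0) = 1
RHS = e^0 + e^0 = 2

Since LHS ≠ RHS, this pair disproves the claim, and no lexicographically smaller pair (p ≤ q, non-negative integers) does.

For instance (6, 6) is also a counterexample (LHS = e^12 ≈ 162754.8, RHS = 2·e^6 ≈ 806.9), but it's lexicographically larger.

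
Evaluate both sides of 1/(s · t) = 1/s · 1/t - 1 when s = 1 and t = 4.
LHS = 1/(1 · 4) = 1/4
RHS = 1/1 · 1/4 - 1 = -3/4

LHS ≠ RHS, so the equation does not hold here.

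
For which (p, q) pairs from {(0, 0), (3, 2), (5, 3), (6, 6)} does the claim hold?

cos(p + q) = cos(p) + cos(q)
None

Testing each pair:
(0, 0): LHS = 1, RHS = 2 → fails
(3, 2): LHS = cos(5) ≈ 0.2837, RHS = cos(3) + cos(2) ≈ -1.406 → fails
(5, 3): LHS = cos(8) ≈ -0.1455, RHS = cos(3) + cos(5) ≈ -0.7063 → fails
(6, 6): LHS = cos(12) ≈ 0.8439, RHS = 2·cos(6) ≈ 1.92 → fails

No pair satisfies the claim.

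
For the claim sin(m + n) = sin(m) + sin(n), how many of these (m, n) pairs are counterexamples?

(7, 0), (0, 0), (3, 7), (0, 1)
1

Testing each pair:
(7, 0): LHS = sin(7) ≈ 0.657, RHS = sin(7) ≈ 0.657 → satisfies claim
(0, 0): LHS = 0, RHS = 0 → satisfies claim
(3, 7): LHS = sin(10) ≈ -0.544, RHS = sin(3) + sin(7) ≈ 0.7981 → counterexample
(0, 1): LHS = sin(1) ≈ 0.8415, RHS = sin(1) ≈ 0.8415 → satisfies claim

That makes 1 counterexample.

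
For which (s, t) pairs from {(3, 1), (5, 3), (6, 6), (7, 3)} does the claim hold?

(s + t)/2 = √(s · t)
(6, 6)

Testing each pair:
(3, 1): LHS = 2, RHS = √(3) ≈ 1.732 → fails
(5, 3): LHS = 4, RHS = √(15) ≈ 3.873 → fails
(6, 6): LHS = 6, RHS = 6 → holds
(7, 3): LHS = 5, RHS = √(21) ≈ 4.583 → fails

1 of 4 pairs satisfies the claim.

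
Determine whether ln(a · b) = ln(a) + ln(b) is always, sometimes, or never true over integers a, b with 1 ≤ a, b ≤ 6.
Always true

The identity holds for every pair in the range. For instance at (a, b) = (6, 3): both sides equal ln(18) ≈ 2.89.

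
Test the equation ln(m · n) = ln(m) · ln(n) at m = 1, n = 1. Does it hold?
Holds

Substituting m = 1, n = 1:

LHS = ln(1 · 1) = 0
RHS = ln(1) · ln(1) = 0

LHS = RHS, so the equation holds at this point.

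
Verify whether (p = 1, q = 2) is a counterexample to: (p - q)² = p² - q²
Yes

Substituting p = 1, q = 2:
LHS = (1 - 2)² = 1
RHS = 1² - 2² = -3

Since LHS ≠ RHS, this pair disproves the claim.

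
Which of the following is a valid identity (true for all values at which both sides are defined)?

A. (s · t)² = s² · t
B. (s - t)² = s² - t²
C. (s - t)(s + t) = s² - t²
C

A: fails at (3, 7) — LHS = 441, RHS = 63.
B: fails at (1, 3) — LHS = 4, RHS = -8.
C: holds — e.g. at (2, 5), both sides equal -21.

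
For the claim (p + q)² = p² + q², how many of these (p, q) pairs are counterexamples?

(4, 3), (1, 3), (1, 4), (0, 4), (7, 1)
Testing each pair:
(4, 3): LHS = 49, RHS = 25 → counterexample
(1, 3): LHS = 16, RHS = 10 → counterexample
(1, 4): LHS = 25, RHS = 17 → counterexample
(0, 4): LHS = 16, RHS = 16 → satisfies claim
(7, 1): LHS = 64, RHS = 50 → counterexample

That makes 4 counterexamples.

Answer: 4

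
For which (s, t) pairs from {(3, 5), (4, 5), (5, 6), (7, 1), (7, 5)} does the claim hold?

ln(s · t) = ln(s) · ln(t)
Testing each pair:
(3, 5): LHS = ln(15) ≈ 2.708, RHS = ln(3)·ln(5) ≈ 1.768 → fails
(4, 5): LHS = ln(20) ≈ 2.996, RHS = ln(4)·ln(5) ≈ 2.231 → fails
(5, 6): LHS = ln(30) ≈ 3.401, RHS = ln(5)·ln(6) ≈ 2.884 → fails
(7, 1): LHS = ln(7) ≈ 1.946, RHS = 0 → fails
(7, 5): LHS = ln(35) ≈ 3.555, RHS = ln(5)·ln(7) ≈ 3.132 → fails

No pair satisfies the claim.

Answer: None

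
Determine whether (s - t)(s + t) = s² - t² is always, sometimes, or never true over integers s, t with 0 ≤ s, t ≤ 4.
The identity holds for every pair in the range. For instance at (s, t) = (0, 1): both sides equal -1.

Answer: Always true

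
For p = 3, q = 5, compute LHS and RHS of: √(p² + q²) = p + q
LHS = √(3² + 5²) = √(34) ≈ 5.831
RHS = 3 + 5 = 8

LHS ≠ RHS (they differ by about 2.169), so the equation does not hold here.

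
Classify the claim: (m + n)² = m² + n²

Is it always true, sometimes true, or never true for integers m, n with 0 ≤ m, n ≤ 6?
Sometimes true

It holds at (m, n) = (0, 0) (both sides equal 0), but fails at (m, n) = (2, 1) (LHS = 9, RHS = 5).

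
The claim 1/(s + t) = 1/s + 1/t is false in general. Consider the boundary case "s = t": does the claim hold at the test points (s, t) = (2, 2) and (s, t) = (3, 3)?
No, fails at both test points

At (2, 2): LHS = 1/4 ≠ RHS = 1
At (3, 3): LHS = 1/6 ≠ RHS = 2/3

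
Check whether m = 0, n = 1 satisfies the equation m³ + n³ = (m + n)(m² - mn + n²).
Holds

Substituting m = 0, n = 1:

LHS = 0³ + 1³ = 1
RHS = (0 + 1)(0² - 0·1 + 1²) = 1

LHS = RHS, so the equation holds at this point.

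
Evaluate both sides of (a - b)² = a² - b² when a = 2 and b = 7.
LHS = (2 - 7)² = 25
RHS = 2² - 7² = -45

LHS ≠ RHS, so the equation does not hold here.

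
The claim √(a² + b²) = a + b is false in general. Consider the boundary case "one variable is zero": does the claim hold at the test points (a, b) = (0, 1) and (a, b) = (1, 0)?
Yes, holds at both test points

At (0, 1): LHS = 1, RHS = 1 → equal
At (1, 0): LHS = 1, RHS = 1 → equal

So the claim does hold at both of these boundary points, even though it is not an identity.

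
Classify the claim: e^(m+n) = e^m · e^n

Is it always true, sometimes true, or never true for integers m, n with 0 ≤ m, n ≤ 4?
The identity holds for every pair in the range. For instance at (m, n) = (2, 1): both sides equal e^3 ≈ 20.09.

Answer: Always true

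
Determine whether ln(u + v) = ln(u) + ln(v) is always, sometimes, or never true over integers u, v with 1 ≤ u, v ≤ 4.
Sometimes true

It holds at (u, v) = (2, 2) (both sides equal ln(4) ≈ 1.386), but fails at (u, v) = (1, 4) (LHS = ln(5) ≈ 1.609, RHS = ln(4) ≈ 1.386).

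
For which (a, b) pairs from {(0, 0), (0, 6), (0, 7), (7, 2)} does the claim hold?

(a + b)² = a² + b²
Testing each pair:
(0, 0): LHS = 0, RHS = 0 → holds
(0, 6): LHS = 36, RHS = 36 → holds
(0, 7): LHS = 49, RHS = 49 → holds
(7, 2): LHS = 81, RHS = 53 → fails

3 of 4 pairs satisfy the claim.

Answer: (0, 0), (0, 6), (0, 7)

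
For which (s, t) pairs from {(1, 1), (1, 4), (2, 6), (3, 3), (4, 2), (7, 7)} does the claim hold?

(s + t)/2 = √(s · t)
(1, 1), (3, 3), (7, 7)

Testing each pair:
(1, 1): LHS = 1, RHS = 1 → holds
(1, 4): LHS = 5/2, RHS = 2 → fails
(2, 6): LHS = 4, RHS = 2·√(3) ≈ 3.464 → fails
(3, 3): LHS = 3, RHS = 3 → holds
(4, 2): LHS = 3, RHS = 2·√(2) ≈ 2.828 → fails
(7, 7): LHS = 7, RHS = 7 → holds

3 of 6 pairs satisfy the claim.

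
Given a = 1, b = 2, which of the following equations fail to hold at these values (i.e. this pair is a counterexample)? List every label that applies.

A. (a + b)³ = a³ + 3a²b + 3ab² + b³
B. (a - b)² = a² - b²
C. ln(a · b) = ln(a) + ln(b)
Evaluating each claim at the given values:
A. LHS = 27, RHS = 27 → holds here (LHS = RHS)
B. LHS = 1, RHS = -3 → fails here (LHS ≠ RHS)
C. LHS = ln(2) ≈ 0.6931, RHS = ln(2) ≈ 0.6931 → holds here (LHS = RHS)

Answer: B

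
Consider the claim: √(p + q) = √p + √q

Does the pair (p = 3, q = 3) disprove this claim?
Yes

Substituting p = 3, q = 3:
LHS = √(3 + 3) = √(6) ≈ 2.449
RHS = √3 + √3 = 2·√(3) ≈ 3.464

Since LHS ≠ RHS, this pair disproves the claim.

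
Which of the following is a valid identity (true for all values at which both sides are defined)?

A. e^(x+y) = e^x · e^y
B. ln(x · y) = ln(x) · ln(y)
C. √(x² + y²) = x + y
A: holds — e.g. at (1, 1), both sides equal e^2 ≈ 7.389.
B: fails at (3, 4) — LHS = ln(12) ≈ 2.485, RHS = ln(3)·ln(4) ≈ 1.523.
C: fails at (3, 4) — LHS = 5, RHS = 7.

Answer: A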